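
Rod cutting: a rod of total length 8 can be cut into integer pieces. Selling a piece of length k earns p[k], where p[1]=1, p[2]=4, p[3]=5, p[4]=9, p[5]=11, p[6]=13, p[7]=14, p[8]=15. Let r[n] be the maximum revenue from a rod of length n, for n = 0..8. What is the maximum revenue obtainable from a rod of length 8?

   n    0    1    2    3    4    5    6    7    8
r[n]    0    1    4    5    9   11   13   15   18

18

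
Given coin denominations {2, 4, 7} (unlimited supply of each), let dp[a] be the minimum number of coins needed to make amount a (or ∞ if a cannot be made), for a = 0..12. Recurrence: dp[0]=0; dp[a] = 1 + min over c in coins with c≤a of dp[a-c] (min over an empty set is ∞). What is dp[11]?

 a  0  1  2  3  4  5  6  7  8  9 10 11 12
dp  0  -  1  -  1  -  2  1  2  2  3  2  3
(- denotes ∞ / unreachable)

2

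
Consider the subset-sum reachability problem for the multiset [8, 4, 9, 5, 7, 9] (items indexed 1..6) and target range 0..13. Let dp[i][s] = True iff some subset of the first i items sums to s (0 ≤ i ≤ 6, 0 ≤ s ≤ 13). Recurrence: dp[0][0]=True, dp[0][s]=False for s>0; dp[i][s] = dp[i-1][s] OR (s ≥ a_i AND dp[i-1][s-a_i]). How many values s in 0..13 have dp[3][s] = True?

6

i\s   0   1   2   3   4   5   6   7   8   9  10  11  12  13
  0   T   F   F   F   F   F   F   F   F   F   F   F   F   F
  1   T   F   F   F   F   F   F   F   T   F   F   F   F   F
  2   T   F   F   F   T   F   F   F   T   F   F   F   T   F
  3   T   F   F   F   T   F   F   F   T   T   F   F   T   T
  4   T   F   F   F   T   T   F   F   T   T   F   F   T   T
  5   T   F   F   F   T   T   F   T   T   T   F   T   T   T
  6   T   F   F   F   T   T   F   T   T   T   F   T   T   T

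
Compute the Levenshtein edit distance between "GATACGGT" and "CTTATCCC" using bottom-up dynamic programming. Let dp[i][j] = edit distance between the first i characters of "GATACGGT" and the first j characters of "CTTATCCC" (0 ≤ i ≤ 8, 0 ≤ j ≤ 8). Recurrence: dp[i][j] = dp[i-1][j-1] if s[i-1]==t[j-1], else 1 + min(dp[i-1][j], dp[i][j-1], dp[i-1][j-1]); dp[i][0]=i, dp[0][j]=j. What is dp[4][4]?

2

   ''  C  T  T  A  T  C  C  C
''  0  1  2  3  4  5  6  7  8
 G  1  1  2  3  4  5  6  7  8
 A  2  2  2  3  3  4  5  6  7
 T  3  3  2  2  3  3  4  5  6
 A  4  4  3  3  2  3  4  5  6
 C  5  4  4  4  3  3  3  4  5
 G  6  5  5  5  4  4  4  4  5
 G  7  6  6  6  5  5  5  5  5
 T  8  7  6  6  6  5  6  6  6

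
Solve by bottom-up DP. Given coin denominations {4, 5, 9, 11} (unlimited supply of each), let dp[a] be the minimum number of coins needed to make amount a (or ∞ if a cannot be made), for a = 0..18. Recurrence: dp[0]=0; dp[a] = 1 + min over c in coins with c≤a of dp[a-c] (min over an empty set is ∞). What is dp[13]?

2

 a  0  1  2  3  4  5  6  7  8  9 10 11 12 13 14 15 16 17 18
dp  0  -  -  -  1  1  -  -  2  1  2  1  3  2  2  2  2  3  2
(- denotes ∞ / unreachable)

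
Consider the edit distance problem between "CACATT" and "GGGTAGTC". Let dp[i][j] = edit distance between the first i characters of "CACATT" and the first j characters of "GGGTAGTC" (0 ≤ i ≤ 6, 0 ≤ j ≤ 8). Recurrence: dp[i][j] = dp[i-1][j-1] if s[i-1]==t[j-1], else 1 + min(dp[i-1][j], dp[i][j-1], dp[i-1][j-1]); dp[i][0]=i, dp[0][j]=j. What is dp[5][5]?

   ''  G  G  G  T  A  G  T  C
''  0  1  2  3  4  5  6  7  8
 C  1  1  2  3  4  5  6  7  7
 A  2  2  2  3  4  4  5  6  7
 C  3  3  3  3  4  5  5  6  6
 A  4  4  4  4  4  4  5  6  7
 T  5  5  5  5  4  5  5  5  6
 T  6  6  6  6  5  5  6  5  6

5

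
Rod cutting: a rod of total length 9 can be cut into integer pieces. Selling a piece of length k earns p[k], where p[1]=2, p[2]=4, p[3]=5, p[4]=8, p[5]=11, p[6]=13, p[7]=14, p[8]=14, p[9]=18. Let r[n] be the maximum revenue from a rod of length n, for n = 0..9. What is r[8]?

   n    0    1    2    3    4    5    6    7    8    9
r[n]    0    2    4    6    8   11   13   15   17   19

17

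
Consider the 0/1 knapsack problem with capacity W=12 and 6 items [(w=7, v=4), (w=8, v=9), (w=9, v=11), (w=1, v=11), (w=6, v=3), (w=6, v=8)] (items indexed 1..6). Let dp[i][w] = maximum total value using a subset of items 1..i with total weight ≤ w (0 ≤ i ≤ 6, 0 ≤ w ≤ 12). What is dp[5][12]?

22

i\w   0   1   2   3   4   5   6   7   8   9  10  11  12
  0   0   0   0   0   0   0   0   0   0   0   0   0   0
  1   0   0   0   0   0   0   0   4   4   4   4   4   4
  2   0   0   0   0   0   0   0   4   9   9   9   9   9
  3   0   0   0   0   0   0   0   4   9  11  11  11  11
  4   0  11  11  11  11  11  11  11  15  20  22  22  22
  5   0  11  11  11  11  11  11  14  15  20  22  22  22
  6   0  11  11  11  11  11  11  19  19  20  22  22  22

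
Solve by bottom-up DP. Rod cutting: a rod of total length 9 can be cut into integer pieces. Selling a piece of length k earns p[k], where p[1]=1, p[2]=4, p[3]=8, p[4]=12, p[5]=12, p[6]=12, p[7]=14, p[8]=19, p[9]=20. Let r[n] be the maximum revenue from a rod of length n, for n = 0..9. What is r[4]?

12

   n    0    1    2    3    4    5    6    7    8    9
r[n]    0    1    4    8   12   13   16   20   24   25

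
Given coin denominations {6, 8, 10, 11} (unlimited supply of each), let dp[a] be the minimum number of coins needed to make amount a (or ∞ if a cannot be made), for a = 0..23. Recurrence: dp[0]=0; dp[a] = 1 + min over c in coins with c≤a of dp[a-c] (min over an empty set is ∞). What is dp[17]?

 a  0  1  2  3  4  5  6  7  8  9 10 11 12 13 14 15 16 17 18 19 20 21 22 23
dp  0  -  -  -  -  -  1  -  1  -  1  1  2  -  2  -  2  2  2  2  2  2  2  3
(- denotes ∞ / unreachable)

2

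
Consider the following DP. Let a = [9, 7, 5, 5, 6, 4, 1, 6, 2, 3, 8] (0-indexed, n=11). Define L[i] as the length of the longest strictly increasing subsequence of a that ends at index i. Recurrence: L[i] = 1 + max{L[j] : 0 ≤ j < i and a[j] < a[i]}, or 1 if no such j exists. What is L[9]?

3

   i    0    1    2    3    4    5    6    7    8    9   10
a[i]    9    7    5    5    6    4    1    6    2    3    8
L[i]    1    1    1    1    2    1    1    2    2    3    4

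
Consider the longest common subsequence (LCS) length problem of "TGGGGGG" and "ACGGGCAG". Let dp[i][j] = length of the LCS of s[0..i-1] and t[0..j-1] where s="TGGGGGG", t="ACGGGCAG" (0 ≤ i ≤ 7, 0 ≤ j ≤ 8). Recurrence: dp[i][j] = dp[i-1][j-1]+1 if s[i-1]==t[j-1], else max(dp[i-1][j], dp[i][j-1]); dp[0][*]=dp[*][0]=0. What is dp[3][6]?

   ''  A  C  G  G  G  C  A  G
''  0  0  0  0  0  0  0  0  0
 T  0  0  0  0  0  0  0  0  0
 G  0  0  0  1  1  1  1  1  1
 G  0  0  0  1  2  2  2  2  2
 G  0  0  0  1  2  3  3  3  3
 G  0  0  0  1  2  3  3  3  4
 G  0  0  0  1  2  3  3  3  4
 G  0  0  0  1  2  3  3  3  4

2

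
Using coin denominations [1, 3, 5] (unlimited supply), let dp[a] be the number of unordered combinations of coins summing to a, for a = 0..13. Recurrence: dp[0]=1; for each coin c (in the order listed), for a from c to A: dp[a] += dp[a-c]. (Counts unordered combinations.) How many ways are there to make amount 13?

after  coin     0     1     2     3     4     5     6     7     8     9    10    11    12    13
          1     1     1     1     1     1     1     1     1     1     1     1     1     1     1
          3     1     1     1     2     2     2     3     3     3     4     4     4     5     5
          5     1     1     1     2     2     3     4     4     5     6     7     8     9    10

10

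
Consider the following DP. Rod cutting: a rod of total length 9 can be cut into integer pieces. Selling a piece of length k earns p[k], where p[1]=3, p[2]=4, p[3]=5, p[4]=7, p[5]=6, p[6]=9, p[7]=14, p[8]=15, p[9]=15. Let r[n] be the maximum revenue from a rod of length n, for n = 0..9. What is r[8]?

24

   n    0    1    2    3    4    5    6    7    8    9
r[n]    0    3    6    9   12   15   18   21   24   27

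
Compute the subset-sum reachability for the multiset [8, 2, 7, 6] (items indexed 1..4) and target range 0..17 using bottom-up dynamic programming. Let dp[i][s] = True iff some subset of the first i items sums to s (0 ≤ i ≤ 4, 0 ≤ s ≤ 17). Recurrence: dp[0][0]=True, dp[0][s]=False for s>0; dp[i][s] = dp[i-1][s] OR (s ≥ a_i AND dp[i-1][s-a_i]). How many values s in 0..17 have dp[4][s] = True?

i\s   0   1   2   3   4   5   6   7   8   9  10  11  12  13  14  15  16  17
  0   T   F   F   F   F   F   F   F   F   F   F   F   F   F   F   F   F   F
  1   T   F   F   F   F   F   F   F   T   F   F   F   F   F   F   F   F   F
  2   T   F   T   F   F   F   F   F   T   F   T   F   F   F   F   F   F   F
  3   T   F   T   F   F   F   F   T   T   T   T   F   F   F   F   T   F   T
  4   T   F   T   F   F   F   T   T   T   T   T   F   F   T   T   T   T   T

12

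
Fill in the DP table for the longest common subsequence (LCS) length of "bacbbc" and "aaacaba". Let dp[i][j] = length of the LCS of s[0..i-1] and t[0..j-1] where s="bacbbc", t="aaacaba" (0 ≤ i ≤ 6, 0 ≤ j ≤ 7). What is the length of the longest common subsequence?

   ''  a  a  a  c  a  b  a
''  0  0  0  0  0  0  0  0
 b  0  0  0  0  0  0  1  1
 a  0  1  1  1  1  1  1  2
 c  0  1  1  1  2  2  2  2
 b  0  1  1  1  2  2  3  3
 b  0  1  1  1  2  2  3  3
 c  0  1  1  1  2  2  3  3

3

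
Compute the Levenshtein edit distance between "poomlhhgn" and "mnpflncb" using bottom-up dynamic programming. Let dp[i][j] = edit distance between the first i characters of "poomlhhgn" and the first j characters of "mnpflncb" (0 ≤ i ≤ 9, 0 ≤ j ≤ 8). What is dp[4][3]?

4

   ''  m  n  p  f  l  n  c  b
''  0  1  2  3  4  5  6  7  8
 p  1  1  2  2  3  4  5  6  7
 o  2  2  2  3  3  4  5  6  7
 o  3  3  3  3  4  4  5  6  7
 m  4  3  4  4  4  5  5  6  7
 l  5  4  4  5  5  4  5  6  7
 h  6  5  5  5  6  5  5  6  7
 h  7  6  6  6  6  6  6  6  7
 g  8  7  7  7  7  7  7  7  7
 n  9  8  7  8  8  8  7  8  8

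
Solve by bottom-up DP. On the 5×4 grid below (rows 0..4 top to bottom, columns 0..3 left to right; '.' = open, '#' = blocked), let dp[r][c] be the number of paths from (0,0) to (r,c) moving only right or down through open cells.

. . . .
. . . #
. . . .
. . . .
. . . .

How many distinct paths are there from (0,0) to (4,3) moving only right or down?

r\c   0   1   2   3
  0   1   1   1   1
  1   1   2   3   0
  2   1   3   6   6
  3   1   4  10  16
  4   1   5  15  31

31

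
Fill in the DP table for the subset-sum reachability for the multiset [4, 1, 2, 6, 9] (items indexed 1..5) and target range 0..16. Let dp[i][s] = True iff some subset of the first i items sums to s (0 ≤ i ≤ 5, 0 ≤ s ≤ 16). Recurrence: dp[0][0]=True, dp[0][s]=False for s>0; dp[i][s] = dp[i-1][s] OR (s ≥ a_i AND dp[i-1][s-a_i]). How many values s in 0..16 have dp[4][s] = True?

i\s   0   1   2   3   4   5   6   7   8   9  10  11  12  13  14  15  16
  0   T   F   F   F   F   F   F   F   F   F   F   F   F   F   F   F   F
  1   T   F   F   F   T   F   F   F   F   F   F   F   F   F   F   F   F
  2   T   T   F   F   T   T   F   F   F   F   F   F   F   F   F   F   F
  3   T   T   T   T   T   T   T   T   F   F   F   F   F   F   F   F   F
  4   T   T   T   T   T   T   T   T   T   T   T   T   T   T   F   F   F
  5   T   T   T   T   T   T   T   T   T   T   T   T   T   T   T   T   T

14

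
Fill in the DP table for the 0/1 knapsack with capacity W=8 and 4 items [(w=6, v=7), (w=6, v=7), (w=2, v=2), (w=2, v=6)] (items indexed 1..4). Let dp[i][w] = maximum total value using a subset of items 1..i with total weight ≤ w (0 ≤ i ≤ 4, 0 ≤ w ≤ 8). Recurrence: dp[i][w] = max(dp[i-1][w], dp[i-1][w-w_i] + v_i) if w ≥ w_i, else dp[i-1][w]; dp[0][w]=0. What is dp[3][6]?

7

i\w   0   1   2   3   4   5   6   7   8
  0   0   0   0   0   0   0   0   0   0
  1   0   0   0   0   0   0   7   7   7
  2   0   0   0   0   0   0   7   7   7
  3   0   0   2   2   2   2   7   7   9
  4   0   0   6   6   8   8   8   8  13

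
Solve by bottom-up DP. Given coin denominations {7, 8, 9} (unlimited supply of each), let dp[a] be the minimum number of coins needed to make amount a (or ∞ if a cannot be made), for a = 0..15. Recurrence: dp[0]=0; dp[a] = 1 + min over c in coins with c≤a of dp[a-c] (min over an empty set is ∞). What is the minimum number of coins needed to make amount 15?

2

 a  0  1  2  3  4  5  6  7  8  9 10 11 12 13 14 15
dp  0  -  -  -  -  -  -  1  1  1  -  -  -  -  2  2
(- denotes ∞ / unreachable)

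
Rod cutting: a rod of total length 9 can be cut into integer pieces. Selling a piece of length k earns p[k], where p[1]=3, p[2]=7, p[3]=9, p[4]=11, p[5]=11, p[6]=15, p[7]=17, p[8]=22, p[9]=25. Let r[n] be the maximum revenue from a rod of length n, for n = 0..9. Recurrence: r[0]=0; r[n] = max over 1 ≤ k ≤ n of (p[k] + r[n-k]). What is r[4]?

14

   n    0    1    2    3    4    5    6    7    8    9
r[n]    0    3    7   10   14   17   21   24   28   31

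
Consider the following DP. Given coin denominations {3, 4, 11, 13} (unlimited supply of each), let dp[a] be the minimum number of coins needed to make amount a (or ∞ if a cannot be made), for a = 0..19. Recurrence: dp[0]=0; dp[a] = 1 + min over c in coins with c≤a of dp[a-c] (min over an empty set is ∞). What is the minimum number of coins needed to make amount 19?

3

 a  0  1  2  3  4  5  6  7  8  9 10 11 12 13 14 15 16 17 18 19
dp  0  -  -  1  1  -  2  2  2  3  3  1  3  1  2  2  2  2  3  3
(- denotes ∞ / unreachable)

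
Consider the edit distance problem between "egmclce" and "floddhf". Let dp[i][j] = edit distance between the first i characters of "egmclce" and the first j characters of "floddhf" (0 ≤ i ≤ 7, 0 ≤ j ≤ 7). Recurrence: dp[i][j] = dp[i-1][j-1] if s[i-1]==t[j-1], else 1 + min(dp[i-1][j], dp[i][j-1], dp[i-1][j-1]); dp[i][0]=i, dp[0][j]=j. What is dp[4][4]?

   ''  f  l  o  d  d  h  f
''  0  1  2  3  4  5  6  7
 e  1  1  2  3  4  5  6  7
 g  2  2  2  3  4  5  6  7
 m  3  3  3  3  4  5  6  7
 c  4  4  4  4  4  5  6  7
 l  5  5  4  5  5  5  6  7
 c  6  6  5  5  6  6  6  7
 e  7  7  6  6  6  7  7  7

4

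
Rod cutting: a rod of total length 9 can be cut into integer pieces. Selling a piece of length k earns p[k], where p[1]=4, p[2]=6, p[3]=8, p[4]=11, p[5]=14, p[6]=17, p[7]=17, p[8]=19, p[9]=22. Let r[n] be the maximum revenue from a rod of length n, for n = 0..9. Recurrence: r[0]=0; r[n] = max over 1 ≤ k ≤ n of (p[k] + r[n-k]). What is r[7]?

   n    0    1    2    3    4    5    6    7    8    9
r[n]    0    4    8   12   16   20   24   28   32   36

28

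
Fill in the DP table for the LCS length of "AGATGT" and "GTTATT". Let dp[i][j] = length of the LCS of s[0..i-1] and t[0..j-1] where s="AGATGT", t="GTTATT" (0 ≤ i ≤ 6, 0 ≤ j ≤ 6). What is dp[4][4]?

2

   ''  G  T  T  A  T  T
''  0  0  0  0  0  0  0
 A  0  0  0  0  1  1  1
 G  0  1  1  1  1  1  1
 A  0  1  1  1  2  2  2
 T  0  1  2  2  2  3  3
 G  0  1  2  2  2  3  3
 T  0  1  2  3  3  3  4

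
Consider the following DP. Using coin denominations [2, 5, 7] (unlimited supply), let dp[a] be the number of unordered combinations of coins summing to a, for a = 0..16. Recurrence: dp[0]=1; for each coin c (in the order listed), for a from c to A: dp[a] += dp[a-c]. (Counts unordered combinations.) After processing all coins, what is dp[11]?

2

after  coin     0     1     2     3     4     5     6     7     8     9    10    11    12    13    14    15    16
          2     1     0     1     0     1     0     1     0     1     0     1     0     1     0     1     0     1
          5     1     0     1     0     1     1     1     1     1     1     2     1     2     1     2     2     2
          7     1     0     1     0     1     1     1     2     1     2     2     2     3     2     4     3     4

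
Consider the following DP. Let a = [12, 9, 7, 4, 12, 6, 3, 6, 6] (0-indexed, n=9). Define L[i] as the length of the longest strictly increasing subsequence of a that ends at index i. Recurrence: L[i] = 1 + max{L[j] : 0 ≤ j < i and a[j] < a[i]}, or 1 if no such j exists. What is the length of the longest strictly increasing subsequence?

   i    0    1    2    3    4    5    6    7    8
a[i]   12    9    7    4   12    6    3    6    6
L[i]    1    1    1    1    2    2    1    2    2

2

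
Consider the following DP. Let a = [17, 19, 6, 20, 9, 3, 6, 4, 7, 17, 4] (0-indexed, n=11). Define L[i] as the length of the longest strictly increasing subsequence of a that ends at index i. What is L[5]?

1

   i    0    1    2    3    4    5    6    7    8    9   10
a[i]   17   19    6   20    9    3    6    4    7   17    4
L[i]    1    2    1    3    2    1    2    2    3    4    2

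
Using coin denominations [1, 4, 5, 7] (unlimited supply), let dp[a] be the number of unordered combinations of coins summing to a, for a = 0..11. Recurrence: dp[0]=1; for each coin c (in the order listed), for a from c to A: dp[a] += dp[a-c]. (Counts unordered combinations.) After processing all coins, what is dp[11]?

after  coin     0     1     2     3     4     5     6     7     8     9    10    11
          1     1     1     1     1     1     1     1     1     1     1     1     1
          4     1     1     1     1     2     2     2     2     3     3     3     3
          5     1     1     1     1     2     3     3     3     4     5     6     6
          7     1     1     1     1     2     3     3     4     5     6     7     8

8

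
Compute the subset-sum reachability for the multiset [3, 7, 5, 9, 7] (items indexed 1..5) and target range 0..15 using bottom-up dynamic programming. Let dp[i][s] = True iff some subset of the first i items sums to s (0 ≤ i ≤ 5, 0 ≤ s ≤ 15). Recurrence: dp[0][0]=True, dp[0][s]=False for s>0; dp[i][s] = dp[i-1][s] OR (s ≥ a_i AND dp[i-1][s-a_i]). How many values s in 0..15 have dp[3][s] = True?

i\s   0   1   2   3   4   5   6   7   8   9  10  11  12  13  14  15
  0   T   F   F   F   F   F   F   F   F   F   F   F   F   F   F   F
  1   T   F   F   T   F   F   F   F   F   F   F   F   F   F   F   F
  2   T   F   F   T   F   F   F   T   F   F   T   F   F   F   F   F
  3   T   F   F   T   F   T   F   T   T   F   T   F   T   F   F   T
  4   T   F   F   T   F   T   F   T   T   T   T   F   T   F   T   T
  5   T   F   F   T   F   T   F   T   T   T   T   F   T   F   T   T

8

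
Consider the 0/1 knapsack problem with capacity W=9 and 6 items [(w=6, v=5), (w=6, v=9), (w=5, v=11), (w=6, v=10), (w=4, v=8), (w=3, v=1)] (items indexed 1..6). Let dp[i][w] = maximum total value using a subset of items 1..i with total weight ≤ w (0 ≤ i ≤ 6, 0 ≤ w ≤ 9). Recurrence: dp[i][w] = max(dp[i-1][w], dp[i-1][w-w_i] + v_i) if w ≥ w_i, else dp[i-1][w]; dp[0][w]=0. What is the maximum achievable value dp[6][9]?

19

i\w   0   1   2   3   4   5   6   7   8   9
  0   0   0   0   0   0   0   0   0   0   0
  1   0   0   0   0   0   0   5   5   5   5
  2   0   0   0   0   0   0   9   9   9   9
  3   0   0   0   0   0  11  11  11  11  11
  4   0   0   0   0   0  11  11  11  11  11
  5   0   0   0   0   8  11  11  11  11  19
  6   0   0   0   1   8  11  11  11  12  19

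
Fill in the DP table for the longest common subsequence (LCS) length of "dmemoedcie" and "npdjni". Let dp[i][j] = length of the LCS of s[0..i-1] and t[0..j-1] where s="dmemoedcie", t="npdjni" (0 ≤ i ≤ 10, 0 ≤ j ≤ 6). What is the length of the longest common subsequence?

   ''  n  p  d  j  n  i
''  0  0  0  0  0  0  0
 d  0  0  0  1  1  1  1
 m  0  0  0  1  1  1  1
 e  0  0  0  1  1  1  1
 m  0  0  0  1  1  1  1
 o  0  0  0  1  1  1  1
 e  0  0  0  1  1  1  1
 d  0  0  0  1  1  1  1
 c  0  0  0  1  1  1  1
 i  0  0  0  1  1  1  2
 e  0  0  0  1  1  1  2

2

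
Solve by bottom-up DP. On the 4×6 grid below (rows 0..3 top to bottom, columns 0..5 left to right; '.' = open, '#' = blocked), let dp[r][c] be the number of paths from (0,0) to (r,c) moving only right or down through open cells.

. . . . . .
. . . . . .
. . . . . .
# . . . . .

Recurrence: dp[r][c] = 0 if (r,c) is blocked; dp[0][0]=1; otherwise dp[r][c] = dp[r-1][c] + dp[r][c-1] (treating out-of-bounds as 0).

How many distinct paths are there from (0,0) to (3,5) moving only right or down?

r\c   0   1   2   3   4   5
  0   1   1   1   1   1   1
  1   1   2   3   4   5   6
  2   1   3   6  10  15  21
  3   0   3   9  19  34  55

55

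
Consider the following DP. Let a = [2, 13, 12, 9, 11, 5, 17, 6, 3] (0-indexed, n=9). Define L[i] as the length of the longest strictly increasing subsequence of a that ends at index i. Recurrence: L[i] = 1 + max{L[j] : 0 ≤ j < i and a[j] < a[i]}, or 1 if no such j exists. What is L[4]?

   i    0    1    2    3    4    5    6    7    8
a[i]    2   13   12    9   11    5   17    6    3
L[i]    1    2    2    2    3    2    4    3    2

3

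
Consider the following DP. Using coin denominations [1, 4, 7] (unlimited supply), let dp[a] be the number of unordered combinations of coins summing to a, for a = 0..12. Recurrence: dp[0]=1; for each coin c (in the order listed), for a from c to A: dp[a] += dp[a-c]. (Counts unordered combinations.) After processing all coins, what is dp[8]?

4

after  coin     0     1     2     3     4     5     6     7     8     9    10    11    12
          1     1     1     1     1     1     1     1     1     1     1     1     1     1
          4     1     1     1     1     2     2     2     2     3     3     3     3     4
          7     1     1     1     1     2     2     2     3     4     4     4     5     6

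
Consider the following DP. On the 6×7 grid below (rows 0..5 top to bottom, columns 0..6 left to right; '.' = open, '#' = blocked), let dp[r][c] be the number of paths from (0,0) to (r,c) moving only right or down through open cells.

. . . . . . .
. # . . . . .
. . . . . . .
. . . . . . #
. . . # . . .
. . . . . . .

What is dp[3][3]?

8

r\c   0   1   2   3   4   5   6
  0   1   1   1   1   1   1   1
  1   1   0   1   2   3   4   5
  2   1   1   2   4   7  11  16
  3   1   2   4   8  15  26   0
  4   1   3   7   0  15  41  41
  5   1   4  11  11  26  67 108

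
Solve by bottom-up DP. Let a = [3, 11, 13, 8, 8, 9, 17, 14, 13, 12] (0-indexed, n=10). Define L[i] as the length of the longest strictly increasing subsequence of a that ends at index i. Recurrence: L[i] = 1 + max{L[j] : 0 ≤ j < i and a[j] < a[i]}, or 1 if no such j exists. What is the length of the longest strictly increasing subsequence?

4

   i    0    1    2    3    4    5    6    7    8    9
a[i]    3   11   13    8    8    9   17   14   13   12
L[i]    1    2    3    2    2    3    4    4    4    4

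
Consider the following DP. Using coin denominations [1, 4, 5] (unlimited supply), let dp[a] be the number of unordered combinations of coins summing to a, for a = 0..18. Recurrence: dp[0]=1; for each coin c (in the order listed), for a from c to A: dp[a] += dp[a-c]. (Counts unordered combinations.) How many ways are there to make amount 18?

13

after  coin     0     1     2     3     4     5     6     7     8     9    10    11    12    13    14    15    16    17    18
          1     1     1     1     1     1     1     1     1     1     1     1     1     1     1     1     1     1     1     1
          4     1     1     1     1     2     2     2     2     3     3     3     3     4     4     4     4     5     5     5
          5     1     1     1     1     2     3     3     3     4     5     6     6     7     8     9    10    11    12    13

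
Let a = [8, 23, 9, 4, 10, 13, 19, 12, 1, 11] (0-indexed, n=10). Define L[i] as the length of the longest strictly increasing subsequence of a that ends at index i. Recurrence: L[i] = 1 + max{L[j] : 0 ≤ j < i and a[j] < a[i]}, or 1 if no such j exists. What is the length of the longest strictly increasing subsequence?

   i    0    1    2    3    4    5    6    7    8    9
a[i]    8   23    9    4   10   13   19   12    1   11
L[i]    1    2    2    1    3    4    5    4    1    4

5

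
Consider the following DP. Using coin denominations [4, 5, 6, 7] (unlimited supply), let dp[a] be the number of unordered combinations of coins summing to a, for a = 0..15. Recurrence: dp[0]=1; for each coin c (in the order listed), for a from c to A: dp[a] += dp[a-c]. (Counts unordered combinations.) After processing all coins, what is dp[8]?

1

after  coin     0     1     2     3     4     5     6     7     8     9    10    11    12    13    14    15
          4     1     0     0     0     1     0     0     0     1     0     0     0     1     0     0     0
          5     1     0     0     0     1     1     0     0     1     1     1     0     1     1     1     1
          6     1     0     0     0     1     1     1     0     1     1     2     1     2     1     2     2
          7     1     0     0     0     1     1     1     1     1     1     2     2     3     2     3     3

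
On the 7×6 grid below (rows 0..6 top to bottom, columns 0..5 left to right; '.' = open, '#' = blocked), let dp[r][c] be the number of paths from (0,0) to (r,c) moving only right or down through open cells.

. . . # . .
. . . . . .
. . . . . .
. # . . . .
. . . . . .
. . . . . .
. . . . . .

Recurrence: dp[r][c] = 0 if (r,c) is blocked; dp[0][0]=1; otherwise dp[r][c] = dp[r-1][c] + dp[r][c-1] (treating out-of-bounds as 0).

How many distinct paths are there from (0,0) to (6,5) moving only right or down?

r\c   0   1   2   3   4   5
  0   1   1   1   0   0   0
  1   1   2   3   3   3   3
  2   1   3   6   9  12  15
  3   1   0   6  15  27  42
  4   1   1   7  22  49  91
  5   1   2   9  31  80 171
  6   1   3  12  43 123 294

294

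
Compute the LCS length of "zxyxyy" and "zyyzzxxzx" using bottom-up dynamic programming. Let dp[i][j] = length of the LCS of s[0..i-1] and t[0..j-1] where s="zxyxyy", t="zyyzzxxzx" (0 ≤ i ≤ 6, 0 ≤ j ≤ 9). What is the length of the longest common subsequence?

   ''  z  y  y  z  z  x  x  z  x
''  0  0  0  0  0  0  0  0  0  0
 z  0  1  1  1  1  1  1  1  1  1
 x  0  1  1  1  1  1  2  2  2  2
 y  0  1  2  2  2  2  2  2  2  2
 x  0  1  2  2  2  2  3  3  3  3
 y  0  1  2  3  3  3  3  3  3  3
 y  0  1  2  3  3  3  3  3  3  3

3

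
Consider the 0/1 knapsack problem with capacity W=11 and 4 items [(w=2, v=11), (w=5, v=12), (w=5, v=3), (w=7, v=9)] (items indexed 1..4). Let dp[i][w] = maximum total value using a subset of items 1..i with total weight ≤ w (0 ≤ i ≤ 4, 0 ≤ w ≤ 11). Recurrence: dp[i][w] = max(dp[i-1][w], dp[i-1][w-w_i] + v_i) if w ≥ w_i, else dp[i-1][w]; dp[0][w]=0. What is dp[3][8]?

i\w   0   1   2   3   4   5   6   7   8   9  10  11
  0   0   0   0   0   0   0   0   0   0   0   0   0
  1   0   0  11  11  11  11  11  11  11  11  11  11
  2   0   0  11  11  11  12  12  23  23  23  23  23
  3   0   0  11  11  11  12  12  23  23  23  23  23
  4   0   0  11  11  11  12  12  23  23  23  23  23

23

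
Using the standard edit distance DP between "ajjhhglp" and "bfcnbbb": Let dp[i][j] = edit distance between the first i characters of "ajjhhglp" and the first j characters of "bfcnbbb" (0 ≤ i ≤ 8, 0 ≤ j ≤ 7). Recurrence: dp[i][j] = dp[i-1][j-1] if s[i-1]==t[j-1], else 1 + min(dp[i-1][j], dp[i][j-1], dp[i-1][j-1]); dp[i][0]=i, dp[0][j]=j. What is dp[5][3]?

5

   ''  b  f  c  n  b  b  b
''  0  1  2  3  4  5  6  7
 a  1  1  2  3  4  5  6  7
 j  2  2  2  3  4  5  6  7
 j  3  3  3  3  4  5  6  7
 h  4  4  4  4  4  5  6  7
 h  5  5  5  5  5  5  6  7
 g  6  6  6  6  6  6  6  7
 l  7  7  7  7  7  7  7  7
 p  8  8  8  8  8  8  8  8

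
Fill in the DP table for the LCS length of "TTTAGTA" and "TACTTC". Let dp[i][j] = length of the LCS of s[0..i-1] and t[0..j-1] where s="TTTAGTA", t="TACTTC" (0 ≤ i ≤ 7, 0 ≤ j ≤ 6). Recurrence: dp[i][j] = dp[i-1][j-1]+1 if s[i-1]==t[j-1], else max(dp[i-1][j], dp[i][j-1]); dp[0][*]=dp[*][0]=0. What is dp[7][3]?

2

   ''  T  A  C  T  T  C
''  0  0  0  0  0  0  0
 T  0  1  1  1  1  1  1
 T  0  1  1  1  2  2  2
 T  0  1  1  1  2  3  3
 A  0  1  2  2  2  3  3
 G  0  1  2  2  2  3  3
 T  0  1  2  2  3  3  3
 A  0  1  2  2  3  3  3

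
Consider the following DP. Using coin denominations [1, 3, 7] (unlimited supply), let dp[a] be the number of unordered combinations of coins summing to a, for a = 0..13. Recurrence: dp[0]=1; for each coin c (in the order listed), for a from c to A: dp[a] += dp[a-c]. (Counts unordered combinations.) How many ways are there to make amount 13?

8

after  coin     0     1     2     3     4     5     6     7     8     9    10    11    12    13
          1     1     1     1     1     1     1     1     1     1     1     1     1     1     1
          3     1     1     1     2     2     2     3     3     3     4     4     4     5     5
          7     1     1     1     2     2     2     3     4     4     5     6     6     7     8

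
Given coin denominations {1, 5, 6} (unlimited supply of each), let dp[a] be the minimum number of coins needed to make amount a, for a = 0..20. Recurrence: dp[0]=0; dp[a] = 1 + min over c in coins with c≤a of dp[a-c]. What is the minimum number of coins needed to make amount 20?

 a  0  1  2  3  4  5  6  7  8  9 10 11 12 13 14 15 16 17 18 19 20
dp  0  1  2  3  4  1  1  2  3  4  2  2  2  3  4  3  3  3  3  4  4

4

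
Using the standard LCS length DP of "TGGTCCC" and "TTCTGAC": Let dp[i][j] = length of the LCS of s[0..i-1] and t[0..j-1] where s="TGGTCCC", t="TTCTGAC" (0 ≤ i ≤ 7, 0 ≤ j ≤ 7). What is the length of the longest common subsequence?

4

   ''  T  T  C  T  G  A  C
''  0  0  0  0  0  0  0  0
 T  0  1  1  1  1  1  1  1
 G  0  1  1  1  1  2  2  2
 G  0  1  1  1  1  2  2  2
 T  0  1  2  2  2  2  2  2
 C  0  1  2  3  3  3  3  3
 C  0  1  2  3  3  3  3  4
 C  0  1  2  3  3  3  3  4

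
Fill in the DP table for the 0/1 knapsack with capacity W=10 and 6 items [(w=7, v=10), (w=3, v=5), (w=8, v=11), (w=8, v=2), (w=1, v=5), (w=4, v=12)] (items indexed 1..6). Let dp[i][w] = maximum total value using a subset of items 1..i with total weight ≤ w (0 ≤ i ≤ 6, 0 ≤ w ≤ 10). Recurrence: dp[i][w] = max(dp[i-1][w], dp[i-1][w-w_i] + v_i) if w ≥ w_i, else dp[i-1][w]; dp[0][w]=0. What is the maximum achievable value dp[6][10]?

i\w   0   1   2   3   4   5   6   7   8   9  10
  0   0   0   0   0   0   0   0   0   0   0   0
  1   0   0   0   0   0   0   0  10  10  10  10
  2   0   0   0   5   5   5   5  10  10  10  15
  3   0   0   0   5   5   5   5  10  11  11  15
  4   0   0   0   5   5   5   5  10  11  11  15
  5   0   5   5   5  10  10  10  10  15  16  16
  6   0   5   5   5  12  17  17  17  22  22  22

22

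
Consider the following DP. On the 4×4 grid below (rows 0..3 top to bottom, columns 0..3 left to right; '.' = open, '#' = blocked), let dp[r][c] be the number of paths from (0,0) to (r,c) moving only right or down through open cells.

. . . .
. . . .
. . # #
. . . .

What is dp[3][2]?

4

r\c   0   1   2   3
  0   1   1   1   1
  1   1   2   3   4
  2   1   3   0   0
  3   1   4   4   4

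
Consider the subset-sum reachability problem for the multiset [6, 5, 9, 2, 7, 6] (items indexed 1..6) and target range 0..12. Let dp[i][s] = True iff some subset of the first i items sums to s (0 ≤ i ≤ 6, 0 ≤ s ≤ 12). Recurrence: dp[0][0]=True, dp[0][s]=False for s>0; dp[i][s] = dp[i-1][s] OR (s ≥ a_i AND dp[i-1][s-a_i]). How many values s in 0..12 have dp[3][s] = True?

i\s   0   1   2   3   4   5   6   7   8   9  10  11  12
  0   T   F   F   F   F   F   F   F   F   F   F   F   F
  1   T   F   F   F   F   F   T   F   F   F   F   F   F
  2   T   F   F   F   F   T   T   F   F   F   F   T   F
  3   T   F   F   F   F   T   T   F   F   T   F   T   F
  4   T   F   T   F   F   T   T   T   T   T   F   T   F
  5   T   F   T   F   F   T   T   T   T   T   F   T   T
  6   T   F   T   F   F   T   T   T   T   T   F   T   T

5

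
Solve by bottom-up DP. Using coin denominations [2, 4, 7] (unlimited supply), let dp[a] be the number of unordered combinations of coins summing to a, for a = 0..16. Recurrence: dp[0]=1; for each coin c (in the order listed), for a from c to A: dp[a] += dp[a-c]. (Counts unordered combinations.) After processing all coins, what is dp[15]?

3

after  coin     0     1     2     3     4     5     6     7     8     9    10    11    12    13    14    15    16
          2     1     0     1     0     1     0     1     0     1     0     1     0     1     0     1     0     1
          4     1     0     1     0     2     0     2     0     3     0     3     0     4     0     4     0     5
          7     1     0     1     0     2     0     2     1     3     1     3     2     4     2     5     3     6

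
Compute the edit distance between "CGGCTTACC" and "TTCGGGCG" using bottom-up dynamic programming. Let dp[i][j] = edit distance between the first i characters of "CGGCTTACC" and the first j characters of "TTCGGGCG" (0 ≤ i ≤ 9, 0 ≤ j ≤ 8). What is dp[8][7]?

   ''  T  T  C  G  G  G  C  G
''  0  1  2  3  4  5  6  7  8
 C  1  1  2  2  3  4  5  6  7
 G  2  2  2  3  2  3  4  5  6
 G  3  3  3  3  3  2  3  4  5
 C  4  4  4  3  4  3  3  3  4
 T  5  4  4  4  4  4  4  4  4
 T  6  5  4  5  5  5  5  5  5
 A  7  6  5  5  6  6  6  6  6
 C  8  7  6  5  6  7  7  6  7
 C  9  8  7  6  6  7  8  7  7

6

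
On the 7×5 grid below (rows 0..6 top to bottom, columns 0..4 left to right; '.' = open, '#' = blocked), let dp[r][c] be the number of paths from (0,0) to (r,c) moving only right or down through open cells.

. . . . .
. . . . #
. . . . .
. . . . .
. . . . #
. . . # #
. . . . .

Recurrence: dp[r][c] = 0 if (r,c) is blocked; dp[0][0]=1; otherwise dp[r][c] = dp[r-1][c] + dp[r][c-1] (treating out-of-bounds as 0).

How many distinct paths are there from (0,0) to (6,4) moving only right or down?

r\c   0   1   2   3   4
  0   1   1   1   1   1
  1   1   2   3   4   0
  2   1   3   6  10  10
  3   1   4  10  20  30
  4   1   5  15  35   0
  5   1   6  21   0   0
  6   1   7  28  28  28

28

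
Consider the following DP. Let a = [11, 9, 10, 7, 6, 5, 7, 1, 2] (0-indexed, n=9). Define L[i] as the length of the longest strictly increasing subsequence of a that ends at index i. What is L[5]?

1

   i    0    1    2    3    4    5    6    7    8
a[i]   11    9   10    7    6    5    7    1    2
L[i]    1    1    2    1    1    1    2    1    2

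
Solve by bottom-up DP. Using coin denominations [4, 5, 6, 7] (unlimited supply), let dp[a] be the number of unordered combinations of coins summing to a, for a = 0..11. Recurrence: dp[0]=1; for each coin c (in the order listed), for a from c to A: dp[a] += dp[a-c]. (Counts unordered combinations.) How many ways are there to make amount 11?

after  coin     0     1     2     3     4     5     6     7     8     9    10    11
          4     1     0     0     0     1     0     0     0     1     0     0     0
          5     1     0     0     0     1     1     0     0     1     1     1     0
          6     1     0     0     0     1     1     1     0     1     1     2     1
          7     1     0     0     0     1     1     1     1     1     1     2     2

2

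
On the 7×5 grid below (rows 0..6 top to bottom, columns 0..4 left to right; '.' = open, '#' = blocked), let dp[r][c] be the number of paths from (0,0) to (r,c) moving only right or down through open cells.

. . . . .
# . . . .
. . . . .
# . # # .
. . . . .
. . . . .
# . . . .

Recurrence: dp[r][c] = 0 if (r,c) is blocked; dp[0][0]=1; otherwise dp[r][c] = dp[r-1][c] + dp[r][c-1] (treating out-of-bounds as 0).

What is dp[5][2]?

2

r\c   0   1   2   3   4
  0   1   1   1   1   1
  1   0   1   2   3   4
  2   0   1   3   6  10
  3   0   1   0   0  10
  4   0   1   1   1  11
  5   0   1   2   3  14
  6   0   1   3   6  20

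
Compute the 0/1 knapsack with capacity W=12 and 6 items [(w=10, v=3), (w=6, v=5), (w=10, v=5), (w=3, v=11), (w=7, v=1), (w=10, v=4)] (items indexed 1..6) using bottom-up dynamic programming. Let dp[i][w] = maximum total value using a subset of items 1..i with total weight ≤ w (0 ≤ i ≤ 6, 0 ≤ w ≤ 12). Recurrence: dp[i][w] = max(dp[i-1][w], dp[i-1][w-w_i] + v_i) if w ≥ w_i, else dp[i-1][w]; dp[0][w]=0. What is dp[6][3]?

11

i\w   0   1   2   3   4   5   6   7   8   9  10  11  12
  0   0   0   0   0   0   0   0   0   0   0   0   0   0
  1   0   0   0   0   0   0   0   0   0   0   3   3   3
  2   0   0   0   0   0   0   5   5   5   5   5   5   5
  3   0   0   0   0   0   0   5   5   5   5   5   5   5
  4   0   0   0  11  11  11  11  11  11  16  16  16  16
  5   0   0   0  11  11  11  11  11  11  16  16  16  16
  6   0   0   0  11  11  11  11  11  11  16  16  16  16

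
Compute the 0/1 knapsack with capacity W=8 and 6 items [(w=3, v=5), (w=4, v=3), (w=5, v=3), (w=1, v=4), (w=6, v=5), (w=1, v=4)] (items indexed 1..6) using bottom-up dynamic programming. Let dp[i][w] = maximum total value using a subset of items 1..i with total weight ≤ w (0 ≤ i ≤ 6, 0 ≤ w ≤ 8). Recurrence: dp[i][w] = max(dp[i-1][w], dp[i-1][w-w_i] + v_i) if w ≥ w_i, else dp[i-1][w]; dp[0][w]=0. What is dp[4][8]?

i\w   0   1   2   3   4   5   6   7   8
  0   0   0   0   0   0   0   0   0   0
  1   0   0   0   5   5   5   5   5   5
  2   0   0   0   5   5   5   5   8   8
  3   0   0   0   5   5   5   5   8   8
  4   0   4   4   5   9   9   9   9  12
  5   0   4   4   5   9   9   9   9  12
  6   0   4   8   8   9  13  13  13  13

12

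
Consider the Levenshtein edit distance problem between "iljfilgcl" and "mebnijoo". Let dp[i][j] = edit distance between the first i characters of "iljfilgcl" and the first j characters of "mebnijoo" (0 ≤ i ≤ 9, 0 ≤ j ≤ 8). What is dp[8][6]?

   ''  m  e  b  n  i  j  o  o
''  0  1  2  3  4  5  6  7  8
 i  1  1  2  3  4  4  5  6  7
 l  2  2  2  3  4  5  5  6  7
 j  3  3  3  3  4  5  5  6  7
 f  4  4  4  4  4  5  6  6  7
 i  5  5  5  5  5  4  5  6  7
 l  6  6  6  6  6  5  5  6  7
 g  7  7  7  7  7  6  6  6  7
 c  8  8  8  8  8  7  7  7  7
 l  9  9  9  9  9  8  8  8  8

7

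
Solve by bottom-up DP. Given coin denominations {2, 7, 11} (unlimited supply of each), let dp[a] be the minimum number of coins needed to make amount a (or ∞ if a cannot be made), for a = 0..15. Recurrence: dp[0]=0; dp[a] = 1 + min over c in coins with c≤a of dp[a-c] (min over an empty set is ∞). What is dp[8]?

 a  0  1  2  3  4  5  6  7  8  9 10 11 12 13 14 15
dp  0  -  1  -  2  -  3  1  4  2  5  1  6  2  2  3
(- denotes ∞ / unreachable)

4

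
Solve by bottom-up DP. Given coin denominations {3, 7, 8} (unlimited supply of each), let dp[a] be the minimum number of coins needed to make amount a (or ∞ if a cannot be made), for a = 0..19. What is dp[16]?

 a  0  1  2  3  4  5  6  7  8  9 10 11 12 13 14 15 16 17 18 19
dp  0  -  -  1  -  -  2  1  1  3  2  2  4  3  2  2  2  3  3  3
(- denotes ∞ / unreachable)

2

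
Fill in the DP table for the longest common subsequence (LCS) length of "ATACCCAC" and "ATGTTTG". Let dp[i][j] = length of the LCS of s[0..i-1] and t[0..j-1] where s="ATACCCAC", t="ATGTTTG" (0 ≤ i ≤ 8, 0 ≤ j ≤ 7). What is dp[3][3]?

2

   ''  A  T  G  T  T  T  G
''  0  0  0  0  0  0  0  0
 A  0  1  1  1  1  1  1  1
 T  0  1  2  2  2  2  2  2
 A  0  1  2  2  2  2  2  2
 C  0  1  2  2  2  2  2  2
 C  0  1  2  2  2  2  2  2
 C  0  1  2  2  2  2  2  2
 A  0  1  2  2  2  2  2  2
 C  0  1  2  2  2  2  2  2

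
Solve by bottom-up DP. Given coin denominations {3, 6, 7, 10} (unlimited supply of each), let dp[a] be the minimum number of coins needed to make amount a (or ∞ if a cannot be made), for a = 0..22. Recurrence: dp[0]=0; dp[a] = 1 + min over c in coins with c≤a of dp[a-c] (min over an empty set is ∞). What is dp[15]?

 a  0  1  2  3  4  5  6  7  8  9 10 11 12 13 14 15 16 17 18 19 20 21 22
dp  0  -  -  1  -  -  1  1  -  2  1  -  2  2  2  3  2  2  3  3  2  3  3
(- denotes ∞ / unreachable)

3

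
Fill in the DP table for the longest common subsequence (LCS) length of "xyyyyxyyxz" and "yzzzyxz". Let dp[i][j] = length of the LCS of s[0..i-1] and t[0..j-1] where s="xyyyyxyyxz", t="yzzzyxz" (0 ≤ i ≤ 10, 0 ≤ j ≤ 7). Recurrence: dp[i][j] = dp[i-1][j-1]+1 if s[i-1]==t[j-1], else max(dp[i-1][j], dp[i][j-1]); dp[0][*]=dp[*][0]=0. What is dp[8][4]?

1

   ''  y  z  z  z  y  x  z
''  0  0  0  0  0  0  0  0
 x  0  0  0  0  0  0  1  1
 y  0  1  1  1  1  1  1  1
 y  0  1  1  1  1  2  2  2
 y  0  1  1  1  1  2  2  2
 y  0  1  1  1  1  2  2  2
 x  0  1  1  1  1  2  3  3
 y  0  1  1  1  1  2  3  3
 y  0  1  1  1  1  2  3  3
 x  0  1  1  1  1  2  3  3
 z  0  1  2  2  2  2  3  4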